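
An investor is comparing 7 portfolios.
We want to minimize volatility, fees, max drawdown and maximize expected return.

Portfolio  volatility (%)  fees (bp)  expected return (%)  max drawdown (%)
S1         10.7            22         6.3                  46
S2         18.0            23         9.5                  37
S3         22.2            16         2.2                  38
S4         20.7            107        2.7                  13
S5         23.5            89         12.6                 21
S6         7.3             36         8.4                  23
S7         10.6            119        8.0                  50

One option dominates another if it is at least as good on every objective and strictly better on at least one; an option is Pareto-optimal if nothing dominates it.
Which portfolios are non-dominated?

S1, S2, S3, S4, S5, S6

S1: not dominated.
S2: not dominated.
S3: not dominated (best fees).
S4: not dominated (best max drawdown).
S5: not dominated (best expected return).
S6: not dominated (best volatility).
S7: dominated by S6 (volatility 7.3≤10.6, fees 36≤119, expected return 8.4≥8.0, max drawdown 23≤50).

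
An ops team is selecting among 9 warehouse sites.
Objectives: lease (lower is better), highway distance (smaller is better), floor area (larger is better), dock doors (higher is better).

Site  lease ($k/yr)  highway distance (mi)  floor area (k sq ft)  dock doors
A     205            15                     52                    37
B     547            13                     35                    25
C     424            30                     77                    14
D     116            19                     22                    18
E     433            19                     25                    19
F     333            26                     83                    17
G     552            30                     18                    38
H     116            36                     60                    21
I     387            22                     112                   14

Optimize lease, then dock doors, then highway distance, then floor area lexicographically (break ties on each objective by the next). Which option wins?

H

First minimize lease: best is 116, kept {D, H}.
Then maximize dock doors: best is 21, kept {H}.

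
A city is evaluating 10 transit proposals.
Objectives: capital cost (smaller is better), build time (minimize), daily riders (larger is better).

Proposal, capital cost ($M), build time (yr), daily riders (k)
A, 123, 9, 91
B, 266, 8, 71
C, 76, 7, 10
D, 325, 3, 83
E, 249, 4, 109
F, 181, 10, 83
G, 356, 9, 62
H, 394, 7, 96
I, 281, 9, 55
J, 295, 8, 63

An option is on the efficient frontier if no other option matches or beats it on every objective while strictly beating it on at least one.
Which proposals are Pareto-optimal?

A: not dominated.
B: dominated by E (capital cost 249≤266, build time 4≤8, daily riders 109≥71).
C: not dominated (best capital cost).
D: not dominated (best build time).
E: not dominated (best daily riders).
F: dominated by A (capital cost 123≤181, build time 9≤10, daily riders 91≥83).
G: dominated by A (capital cost 123≤356, build time 9≤9, daily riders 91≥62).
H: dominated by E (capital cost 249≤394, build time 4≤7, daily riders 109≥96).
I: dominated by A (capital cost 123≤281, build time 9≤9, daily riders 91≥55).
J: dominated by B (capital cost 266≤295, build time 8≤8, daily riders 71≥63).

A, C, D, E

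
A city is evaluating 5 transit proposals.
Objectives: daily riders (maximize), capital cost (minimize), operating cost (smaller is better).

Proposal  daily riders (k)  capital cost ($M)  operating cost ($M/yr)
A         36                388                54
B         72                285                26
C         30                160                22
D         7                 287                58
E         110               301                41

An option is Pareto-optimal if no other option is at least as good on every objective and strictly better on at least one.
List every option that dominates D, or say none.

B: daily riders 72≥7, capital cost 285≤287, operating cost 26≤58 — dominates D.
C: daily riders 30≥7, capital cost 160≤287, operating cost 22≤58 — dominates D.
Others (A, E) are each worse than D on at least one objective.

B, C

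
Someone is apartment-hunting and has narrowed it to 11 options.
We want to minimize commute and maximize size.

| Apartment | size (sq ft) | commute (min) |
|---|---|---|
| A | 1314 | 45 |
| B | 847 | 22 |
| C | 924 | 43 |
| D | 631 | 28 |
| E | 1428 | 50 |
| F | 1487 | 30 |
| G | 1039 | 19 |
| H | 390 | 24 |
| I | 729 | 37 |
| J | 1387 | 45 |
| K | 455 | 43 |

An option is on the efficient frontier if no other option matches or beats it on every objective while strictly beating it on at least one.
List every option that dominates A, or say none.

F: size 1487≥1314, commute 30≤45 — dominates A.
J: size 1387≥1314, commute 45≤45 — dominates A.
Others (B, C, D, E, G, H, I, K) are each worse than A on at least one objective.

F, J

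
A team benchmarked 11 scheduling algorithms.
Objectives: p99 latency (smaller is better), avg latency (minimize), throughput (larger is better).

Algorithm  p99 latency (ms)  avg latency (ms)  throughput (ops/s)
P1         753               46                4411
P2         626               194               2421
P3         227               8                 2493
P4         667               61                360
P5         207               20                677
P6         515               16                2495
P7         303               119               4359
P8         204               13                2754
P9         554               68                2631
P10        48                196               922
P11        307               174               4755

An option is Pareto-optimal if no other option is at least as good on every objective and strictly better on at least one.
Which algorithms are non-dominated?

P1, P3, P7, P8, P10, P11

P1: not dominated.
P2: dominated by P3 (p99 latency 227≤626, avg latency 8≤194, throughput 2493≥2421).
P3: not dominated (best avg latency).
P4: dominated by P3 (p99 latency 227≤667, avg latency 8≤61, throughput 2493≥360).
P5: dominated by P8 (p99 latency 204≤207, avg latency 13≤20, throughput 2754≥677).
P6: dominated by P8 (p99 latency 204≤515, avg latency 13≤16, throughput 2754≥2495).
P7: not dominated.
P8: not dominated.
P9: dominated by P8 (p99 latency 204≤554, avg latency 13≤68, throughput 2754≥2631).
P10: not dominated (best p99 latency).
P11: not dominated (best throughput).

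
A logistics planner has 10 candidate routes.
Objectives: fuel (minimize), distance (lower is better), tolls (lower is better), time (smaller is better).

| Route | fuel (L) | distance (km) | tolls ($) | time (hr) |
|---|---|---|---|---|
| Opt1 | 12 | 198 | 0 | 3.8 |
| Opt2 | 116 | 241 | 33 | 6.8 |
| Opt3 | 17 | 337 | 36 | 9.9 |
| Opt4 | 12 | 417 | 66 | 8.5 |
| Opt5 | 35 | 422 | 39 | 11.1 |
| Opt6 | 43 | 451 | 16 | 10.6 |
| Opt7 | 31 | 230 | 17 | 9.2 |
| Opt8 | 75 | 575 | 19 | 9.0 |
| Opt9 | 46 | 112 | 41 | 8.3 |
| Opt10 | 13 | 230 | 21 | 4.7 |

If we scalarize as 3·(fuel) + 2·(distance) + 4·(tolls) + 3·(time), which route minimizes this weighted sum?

Opt1: 3·12 + 2·198 + 4·0 + 3·3.8 = 443.4
Opt2: 3·116 + 2·241 + 4·33 + 3·6.8 = 982.4
Opt3: 3·17 + 2·337 + 4·36 + 3·9.9 = 898.7
Opt4: 3·12 + 2·417 + 4·66 + 3·8.5 = 1159.5
Opt5: 3·35 + 2·422 + 4·39 + 3·11.1 = 1138.3
Opt6: 3·43 + 2·451 + 4·16 + 3·10.6 = 1126.8
Opt7: 3·31 + 2·230 + 4·17 + 3·9.2 = 648.6
Opt8: 3·75 + 2·575 + 4·19 + 3·9.0 = 1478.0
Opt9: 3·46 + 2·112 + 4·41 + 3·8.3 = 550.9
Opt10: 3·13 + 2·230 + 4·21 + 3·4.7 = 597.1
Lowest: Opt1 at 443.4.

Opt1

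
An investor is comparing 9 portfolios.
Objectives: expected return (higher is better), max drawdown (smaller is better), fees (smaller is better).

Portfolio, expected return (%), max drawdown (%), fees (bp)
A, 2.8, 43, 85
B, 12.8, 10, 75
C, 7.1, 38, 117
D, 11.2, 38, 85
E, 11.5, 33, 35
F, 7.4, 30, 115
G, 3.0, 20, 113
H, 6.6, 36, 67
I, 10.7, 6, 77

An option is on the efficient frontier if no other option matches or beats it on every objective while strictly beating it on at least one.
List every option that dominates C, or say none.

B, D, E, F, I

B: expected return 12.8≥7.1, max drawdown 10≤38, fees 75≤117 — dominates C.
D: expected return 11.2≥7.1, max drawdown 38≤38, fees 85≤117 — dominates C.
E: expected return 11.5≥7.1, max drawdown 33≤38, fees 35≤117 — dominates C.
F: expected return 7.4≥7.1, max drawdown 30≤38, fees 115≤117 — dominates C.
I: expected return 10.7≥7.1, max drawdown 6≤38, fees 77≤117 — dominates C.
Others (A, G, H) are each worse than C on at least one objective.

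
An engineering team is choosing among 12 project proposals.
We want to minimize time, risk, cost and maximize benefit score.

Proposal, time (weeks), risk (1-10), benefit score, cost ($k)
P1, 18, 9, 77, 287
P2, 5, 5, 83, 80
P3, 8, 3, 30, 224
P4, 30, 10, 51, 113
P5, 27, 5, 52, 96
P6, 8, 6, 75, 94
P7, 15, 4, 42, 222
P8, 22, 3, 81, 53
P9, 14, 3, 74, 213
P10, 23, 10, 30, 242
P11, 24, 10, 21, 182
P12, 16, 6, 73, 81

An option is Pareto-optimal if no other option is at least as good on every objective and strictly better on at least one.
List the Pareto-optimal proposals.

P2, P3, P8, P9

P1: dominated by P2 (time 5≤18, risk 5≤9, benefit score 83≥77, cost 80≤287).
P2: not dominated (best time).
P3: not dominated.
P4: dominated by P2 (time 5≤30, risk 5≤10, benefit score 83≥51, cost 80≤113).
P5: dominated by P2 (time 5≤27, risk 5≤5, benefit score 83≥52, cost 80≤96).
P6: dominated by P2 (time 5≤8, risk 5≤6, benefit score 83≥75, cost 80≤94).
P7: dominated by P9 (time 14≤15, risk 3≤4, benefit score 74≥42, cost 213≤222).
P8: not dominated (best cost).
P9: not dominated.
P10: dominated by P2 (time 5≤23, risk 5≤10, benefit score 83≥30, cost 80≤242).
P11: dominated by P2 (time 5≤24, risk 5≤10, benefit score 83≥21, cost 80≤182).
P12: dominated by P2 (time 5≤16, risk 5≤6, benefit score 83≥73, cost 80≤81).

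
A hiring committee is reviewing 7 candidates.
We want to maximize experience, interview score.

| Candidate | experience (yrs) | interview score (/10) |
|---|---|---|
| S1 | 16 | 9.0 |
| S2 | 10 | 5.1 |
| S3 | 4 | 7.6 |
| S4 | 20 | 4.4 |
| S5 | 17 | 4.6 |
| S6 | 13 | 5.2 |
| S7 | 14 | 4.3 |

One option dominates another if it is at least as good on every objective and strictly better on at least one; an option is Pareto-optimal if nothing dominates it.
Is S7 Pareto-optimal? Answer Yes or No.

No

S1 vs S7: experience 16≥14, interview score 9.0≥4.3 — S1 is at least as good on every objective and strictly better on at least one, so S1 dominates S7.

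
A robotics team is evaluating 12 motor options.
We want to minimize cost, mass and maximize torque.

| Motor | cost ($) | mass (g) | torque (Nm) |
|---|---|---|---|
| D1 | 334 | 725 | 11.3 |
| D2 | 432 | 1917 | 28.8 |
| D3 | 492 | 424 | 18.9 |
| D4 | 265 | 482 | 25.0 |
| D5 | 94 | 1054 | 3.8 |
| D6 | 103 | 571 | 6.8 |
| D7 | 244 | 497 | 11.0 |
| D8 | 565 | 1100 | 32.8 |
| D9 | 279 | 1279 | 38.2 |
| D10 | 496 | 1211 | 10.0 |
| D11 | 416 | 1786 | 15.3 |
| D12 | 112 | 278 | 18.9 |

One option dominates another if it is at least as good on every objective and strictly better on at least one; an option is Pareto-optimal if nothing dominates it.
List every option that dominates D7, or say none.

D12

D12: cost 112≤244, mass 278≤497, torque 18.9≥11.0 — dominates D7.
Others (D1, D2, D3, D4, D5, D6, D8, D9, D10, D11) are each worse than D7 on at least one objective.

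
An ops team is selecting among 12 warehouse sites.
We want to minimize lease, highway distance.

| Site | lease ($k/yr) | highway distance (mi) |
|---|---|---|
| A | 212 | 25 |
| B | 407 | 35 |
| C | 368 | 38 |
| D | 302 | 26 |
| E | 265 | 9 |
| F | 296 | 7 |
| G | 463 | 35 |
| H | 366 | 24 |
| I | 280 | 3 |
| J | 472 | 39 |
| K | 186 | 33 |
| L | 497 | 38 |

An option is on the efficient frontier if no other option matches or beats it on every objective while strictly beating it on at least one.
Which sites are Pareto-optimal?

A: not dominated.
B: dominated by A (lease 212≤407, highway distance 25≤35).
C: dominated by A (lease 212≤368, highway distance 25≤38).
D: dominated by A (lease 212≤302, highway distance 25≤26).
E: not dominated.
F: dominated by I (lease 280≤296, highway distance 3≤7).
G: dominated by A (lease 212≤463, highway distance 25≤35).
H: dominated by E (lease 265≤366, highway distance 9≤24).
I: not dominated (best highway distance).
J: dominated by A (lease 212≤472, highway distance 25≤39).
K: not dominated (best lease).
L: dominated by A (lease 212≤497, highway distance 25≤38).

A, E, I, K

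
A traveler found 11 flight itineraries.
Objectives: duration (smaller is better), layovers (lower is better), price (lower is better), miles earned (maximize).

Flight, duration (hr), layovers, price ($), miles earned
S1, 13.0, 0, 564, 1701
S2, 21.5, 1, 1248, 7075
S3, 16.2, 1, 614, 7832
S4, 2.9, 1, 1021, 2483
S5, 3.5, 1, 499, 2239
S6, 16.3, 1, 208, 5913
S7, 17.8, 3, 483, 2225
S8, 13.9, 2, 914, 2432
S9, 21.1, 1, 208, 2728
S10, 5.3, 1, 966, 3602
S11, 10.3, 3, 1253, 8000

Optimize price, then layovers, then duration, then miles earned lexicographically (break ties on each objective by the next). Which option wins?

S6

First minimize price: best is 208, kept {S6, S9}.
Then minimize layovers: best is 1, kept {S6, S9}.
Then minimize duration: best is 16.3, kept {S6}.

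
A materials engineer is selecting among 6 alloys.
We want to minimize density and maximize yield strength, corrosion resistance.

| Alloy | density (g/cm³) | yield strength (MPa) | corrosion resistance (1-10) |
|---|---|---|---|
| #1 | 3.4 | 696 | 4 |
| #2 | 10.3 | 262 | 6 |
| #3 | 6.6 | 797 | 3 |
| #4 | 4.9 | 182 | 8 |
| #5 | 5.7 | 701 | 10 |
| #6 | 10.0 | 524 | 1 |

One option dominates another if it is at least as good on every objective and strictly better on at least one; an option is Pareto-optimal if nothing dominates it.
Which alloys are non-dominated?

#1, #3, #4, #5

#1: not dominated (best density).
#2: dominated by #5 (density 5.7≤10.3, yield strength 701≥262, corrosion resistance 10≥6).
#3: not dominated (best yield strength).
#4: not dominated.
#5: not dominated (best corrosion resistance).
#6: dominated by #1 (density 3.4≤10.0, yield strength 696≥524, corrosion resistance 4≥1).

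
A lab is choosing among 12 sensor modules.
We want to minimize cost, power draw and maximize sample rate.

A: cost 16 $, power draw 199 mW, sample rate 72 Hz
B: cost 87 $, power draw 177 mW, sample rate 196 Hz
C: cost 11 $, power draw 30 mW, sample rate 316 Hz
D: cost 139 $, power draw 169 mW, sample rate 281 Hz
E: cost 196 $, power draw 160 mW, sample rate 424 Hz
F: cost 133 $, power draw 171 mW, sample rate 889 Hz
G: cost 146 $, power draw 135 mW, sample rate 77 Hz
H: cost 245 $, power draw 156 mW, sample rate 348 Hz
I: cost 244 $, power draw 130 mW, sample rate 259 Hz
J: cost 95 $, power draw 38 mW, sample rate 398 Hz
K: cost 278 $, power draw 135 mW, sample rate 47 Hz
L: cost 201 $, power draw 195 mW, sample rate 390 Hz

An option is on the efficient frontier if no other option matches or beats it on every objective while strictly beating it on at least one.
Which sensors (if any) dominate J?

none

A: worse on power draw (199 vs 38).
B: worse on power draw (177 vs 38).
C: worse on sample rate (316 vs 398).
D: worse on cost (139 vs 95).
E: worse on cost (196 vs 95).
F: worse on cost (133 vs 95).
G: worse on cost (146 vs 95).
H: worse on cost (245 vs 95).
I: worse on cost (244 vs 95).
K: worse on cost (278 vs 95).
L: worse on cost (201 vs 95).
No option dominates J.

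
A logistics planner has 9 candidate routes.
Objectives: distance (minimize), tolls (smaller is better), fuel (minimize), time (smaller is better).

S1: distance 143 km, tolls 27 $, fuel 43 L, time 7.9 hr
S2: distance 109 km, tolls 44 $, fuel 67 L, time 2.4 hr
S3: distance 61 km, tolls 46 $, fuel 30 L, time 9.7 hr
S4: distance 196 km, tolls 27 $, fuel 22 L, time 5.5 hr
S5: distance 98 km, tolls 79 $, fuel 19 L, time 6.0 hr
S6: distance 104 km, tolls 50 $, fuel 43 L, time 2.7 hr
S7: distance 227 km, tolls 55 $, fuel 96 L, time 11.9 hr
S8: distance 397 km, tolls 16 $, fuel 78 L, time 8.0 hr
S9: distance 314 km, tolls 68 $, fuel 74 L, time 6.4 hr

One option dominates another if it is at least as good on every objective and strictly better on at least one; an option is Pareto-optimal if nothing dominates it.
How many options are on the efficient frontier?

7

S1: not dominated.
S2: not dominated (best time).
S3: not dominated (best distance).
S4: not dominated.
S5: not dominated (best fuel).
S6: not dominated.
S7: dominated by S1 (distance 143≤227, tolls 27≤55, fuel 43≤96, time 7.9≤11.9).
S8: not dominated (best tolls).
S9: dominated by S2 (distance 109≤314, tolls 44≤68, fuel 67≤74, time 2.4≤6.4).
Pareto-optimal: S1, S2, S3, S4, S5, S6, S8 → 7.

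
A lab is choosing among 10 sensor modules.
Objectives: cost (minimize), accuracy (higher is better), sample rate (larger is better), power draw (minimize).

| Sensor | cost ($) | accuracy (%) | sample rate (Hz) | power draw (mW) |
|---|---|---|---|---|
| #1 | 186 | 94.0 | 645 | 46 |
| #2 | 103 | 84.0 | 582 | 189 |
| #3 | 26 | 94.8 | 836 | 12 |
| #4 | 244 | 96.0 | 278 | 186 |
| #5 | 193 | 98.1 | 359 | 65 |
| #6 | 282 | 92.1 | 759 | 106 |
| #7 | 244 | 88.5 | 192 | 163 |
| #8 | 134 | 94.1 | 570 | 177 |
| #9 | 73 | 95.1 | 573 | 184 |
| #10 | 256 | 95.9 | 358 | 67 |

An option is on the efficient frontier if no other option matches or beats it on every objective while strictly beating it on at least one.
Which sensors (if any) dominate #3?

#1: worse on cost (186 vs 26).
#2: worse on cost (103 vs 26).
#4: worse on cost (244 vs 26).
#5: worse on cost (193 vs 26).
#6: worse on cost (282 vs 26).
#7: worse on cost (244 vs 26).
#8: worse on cost (134 vs 26).
#9: worse on cost (73 vs 26).
#10: worse on cost (256 vs 26).
No option dominates #3.

none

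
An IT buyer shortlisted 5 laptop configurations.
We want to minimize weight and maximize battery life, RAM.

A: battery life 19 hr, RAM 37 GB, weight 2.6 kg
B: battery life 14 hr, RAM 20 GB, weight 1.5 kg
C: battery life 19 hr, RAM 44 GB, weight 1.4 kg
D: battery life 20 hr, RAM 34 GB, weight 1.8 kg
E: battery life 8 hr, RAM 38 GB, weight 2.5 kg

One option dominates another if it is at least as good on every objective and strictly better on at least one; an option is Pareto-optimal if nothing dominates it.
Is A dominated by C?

C vs A: battery life 19≥19, RAM 44≥37, weight 1.4≤2.6 — C is at least as good on every objective with at least one strict improvement.

Yes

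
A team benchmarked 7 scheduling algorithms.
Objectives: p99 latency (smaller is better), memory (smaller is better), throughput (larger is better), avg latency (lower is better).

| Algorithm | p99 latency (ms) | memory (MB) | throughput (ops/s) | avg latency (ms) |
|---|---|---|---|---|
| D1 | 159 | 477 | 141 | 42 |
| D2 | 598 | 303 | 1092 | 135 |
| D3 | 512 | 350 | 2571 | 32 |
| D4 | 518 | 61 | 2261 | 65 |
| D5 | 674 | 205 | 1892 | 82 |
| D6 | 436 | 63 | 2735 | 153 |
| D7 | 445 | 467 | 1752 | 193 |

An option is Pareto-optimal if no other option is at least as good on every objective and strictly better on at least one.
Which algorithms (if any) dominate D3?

none

D1: worse on memory (477 vs 350).
D2: worse on p99 latency (598 vs 512).
D4: worse on p99 latency (518 vs 512).
D5: worse on p99 latency (674 vs 512).
D6: worse on avg latency (153 vs 32).
D7: worse on memory (467 vs 350).
No option dominates D3.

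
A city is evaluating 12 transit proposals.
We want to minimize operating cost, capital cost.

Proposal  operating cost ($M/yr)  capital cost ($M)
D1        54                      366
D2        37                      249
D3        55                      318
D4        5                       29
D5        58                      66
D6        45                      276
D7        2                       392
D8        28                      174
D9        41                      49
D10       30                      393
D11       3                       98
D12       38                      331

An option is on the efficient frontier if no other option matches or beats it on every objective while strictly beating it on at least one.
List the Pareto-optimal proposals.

D4, D7, D11

D1: dominated by D2 (operating cost 37≤54, capital cost 249≤366).
D2: dominated by D4 (operating cost 5≤37, capital cost 29≤249).
D3: dominated by D2 (operating cost 37≤55, capital cost 249≤318).
D4: not dominated (best capital cost).
D5: dominated by D4 (operating cost 5≤58, capital cost 29≤66).
D6: dominated by D2 (operating cost 37≤45, capital cost 249≤276).
D7: not dominated (best operating cost).
D8: dominated by D4 (operating cost 5≤28, capital cost 29≤174).
D9: dominated by D4 (operating cost 5≤41, capital cost 29≤49).
D10: dominated by D4 (operating cost 5≤30, capital cost 29≤393).
D11: not dominated.
D12: dominated by D2 (operating cost 37≤38, capital cost 249≤331).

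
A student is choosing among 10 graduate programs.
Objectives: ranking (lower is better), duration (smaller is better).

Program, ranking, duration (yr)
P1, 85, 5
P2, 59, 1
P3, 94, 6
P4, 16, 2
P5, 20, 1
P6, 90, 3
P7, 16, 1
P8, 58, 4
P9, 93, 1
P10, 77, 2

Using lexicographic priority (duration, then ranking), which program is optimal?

P7

First minimize duration: best is 1, kept {P2, P5, P7, P9}.
Then minimize ranking: best is 16, kept {P7}.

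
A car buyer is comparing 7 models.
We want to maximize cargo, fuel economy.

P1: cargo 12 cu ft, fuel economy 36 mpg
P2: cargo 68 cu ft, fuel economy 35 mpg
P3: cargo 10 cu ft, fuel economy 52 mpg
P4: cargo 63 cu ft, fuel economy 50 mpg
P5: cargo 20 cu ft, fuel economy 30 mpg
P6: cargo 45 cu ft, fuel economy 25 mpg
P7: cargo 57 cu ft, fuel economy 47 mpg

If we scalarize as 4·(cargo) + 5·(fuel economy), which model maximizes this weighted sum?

P1: 4·12 + 5·36 = 228
P2: 4·68 + 5·35 = 447
P3: 4·10 + 5·52 = 300
P4: 4·63 + 5·50 = 502
P5: 4·20 + 5·30 = 230
P6: 4·45 + 5·25 = 305
P7: 4·57 + 5·47 = 463
Highest: P4 at 502.

P4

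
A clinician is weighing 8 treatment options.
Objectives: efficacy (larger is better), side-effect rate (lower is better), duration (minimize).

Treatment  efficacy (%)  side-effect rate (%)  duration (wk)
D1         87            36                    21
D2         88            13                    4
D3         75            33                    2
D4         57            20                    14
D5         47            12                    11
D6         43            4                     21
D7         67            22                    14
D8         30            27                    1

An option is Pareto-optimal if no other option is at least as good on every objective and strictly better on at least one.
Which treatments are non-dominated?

D2, D3, D5, D6, D8

D1: dominated by D2 (efficacy 88≥87, side-effect rate 13≤36, duration 4≤21).
D2: not dominated (best efficacy).
D3: not dominated.
D4: dominated by D2 (efficacy 88≥57, side-effect rate 13≤20, duration 4≤14).
D5: not dominated.
D6: not dominated (best side-effect rate).
D7: dominated by D2 (efficacy 88≥67, side-effect rate 13≤22, duration 4≤14).
D8: not dominated (best duration).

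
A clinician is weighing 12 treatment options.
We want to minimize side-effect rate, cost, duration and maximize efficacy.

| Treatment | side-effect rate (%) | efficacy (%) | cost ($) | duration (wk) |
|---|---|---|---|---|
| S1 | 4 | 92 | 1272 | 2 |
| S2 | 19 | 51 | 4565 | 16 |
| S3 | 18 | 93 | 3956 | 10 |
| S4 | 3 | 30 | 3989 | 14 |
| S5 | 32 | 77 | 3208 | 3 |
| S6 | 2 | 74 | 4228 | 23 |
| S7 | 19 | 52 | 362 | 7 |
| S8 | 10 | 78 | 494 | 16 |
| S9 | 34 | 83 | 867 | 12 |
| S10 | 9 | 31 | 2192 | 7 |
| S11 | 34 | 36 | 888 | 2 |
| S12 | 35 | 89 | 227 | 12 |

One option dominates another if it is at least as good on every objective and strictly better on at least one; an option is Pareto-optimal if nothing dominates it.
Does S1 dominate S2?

Yes

S1 vs S2: side-effect rate 4≤19, efficacy 92≥51, cost 1272≤4565, duration 2≤16 — S1 is at least as good on every objective with at least one strict improvement.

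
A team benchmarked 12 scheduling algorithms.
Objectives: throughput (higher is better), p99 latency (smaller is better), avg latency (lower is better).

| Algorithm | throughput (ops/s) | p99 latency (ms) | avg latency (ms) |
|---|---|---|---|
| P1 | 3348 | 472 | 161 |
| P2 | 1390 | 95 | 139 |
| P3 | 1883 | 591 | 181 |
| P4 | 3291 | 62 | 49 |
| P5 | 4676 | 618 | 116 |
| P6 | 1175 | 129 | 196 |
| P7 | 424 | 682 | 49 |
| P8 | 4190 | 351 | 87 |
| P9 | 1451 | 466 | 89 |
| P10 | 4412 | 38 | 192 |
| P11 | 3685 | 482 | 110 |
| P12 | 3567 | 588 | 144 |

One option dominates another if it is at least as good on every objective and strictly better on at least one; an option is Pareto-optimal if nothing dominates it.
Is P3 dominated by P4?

P4 vs P3: throughput 3291≥1883, p99 latency 62≤591, avg latency 49≤181 — P4 is at least as good on every objective with at least one strict improvement.

Yes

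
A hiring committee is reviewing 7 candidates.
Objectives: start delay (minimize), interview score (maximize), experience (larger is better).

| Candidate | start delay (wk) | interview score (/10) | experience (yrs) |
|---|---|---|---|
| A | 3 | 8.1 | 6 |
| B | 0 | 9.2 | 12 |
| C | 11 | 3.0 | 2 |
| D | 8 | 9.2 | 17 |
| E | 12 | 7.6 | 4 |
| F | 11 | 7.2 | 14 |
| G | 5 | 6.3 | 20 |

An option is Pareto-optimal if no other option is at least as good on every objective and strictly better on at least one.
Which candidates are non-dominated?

B, D, G

A: dominated by B (start delay 0≤3, interview score 9.2≥8.1, experience 12≥6).
B: not dominated (best start delay).
C: dominated by A (start delay 3≤11, interview score 8.1≥3.0, experience 6≥2).
D: not dominated.
E: dominated by A (start delay 3≤12, interview score 8.1≥7.6, experience 6≥4).
F: dominated by D (start delay 8≤11, interview score 9.2≥7.2, experience 17≥14).
G: not dominated (best experience).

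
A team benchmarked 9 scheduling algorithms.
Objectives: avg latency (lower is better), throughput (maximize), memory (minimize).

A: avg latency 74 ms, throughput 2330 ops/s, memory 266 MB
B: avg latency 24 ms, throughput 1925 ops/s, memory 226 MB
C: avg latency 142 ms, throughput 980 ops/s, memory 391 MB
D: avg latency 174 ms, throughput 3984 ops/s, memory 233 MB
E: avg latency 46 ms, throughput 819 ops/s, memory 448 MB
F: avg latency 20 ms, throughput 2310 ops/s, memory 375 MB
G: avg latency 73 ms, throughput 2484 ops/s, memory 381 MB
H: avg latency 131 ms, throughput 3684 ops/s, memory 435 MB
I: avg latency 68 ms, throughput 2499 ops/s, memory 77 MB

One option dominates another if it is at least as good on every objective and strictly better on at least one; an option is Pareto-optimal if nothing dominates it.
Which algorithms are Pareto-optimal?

B, D, F, H, I

A: dominated by I (avg latency 68≤74, throughput 2499≥2330, memory 77≤266).
B: not dominated.
C: dominated by A (avg latency 74≤142, throughput 2330≥980, memory 266≤391).
D: not dominated (best throughput).
E: dominated by B (avg latency 24≤46, throughput 1925≥819, memory 226≤448).
F: not dominated (best avg latency).
G: dominated by I (avg latency 68≤73, throughput 2499≥2484, memory 77≤381).
H: not dominated.
I: not dominated (best memory).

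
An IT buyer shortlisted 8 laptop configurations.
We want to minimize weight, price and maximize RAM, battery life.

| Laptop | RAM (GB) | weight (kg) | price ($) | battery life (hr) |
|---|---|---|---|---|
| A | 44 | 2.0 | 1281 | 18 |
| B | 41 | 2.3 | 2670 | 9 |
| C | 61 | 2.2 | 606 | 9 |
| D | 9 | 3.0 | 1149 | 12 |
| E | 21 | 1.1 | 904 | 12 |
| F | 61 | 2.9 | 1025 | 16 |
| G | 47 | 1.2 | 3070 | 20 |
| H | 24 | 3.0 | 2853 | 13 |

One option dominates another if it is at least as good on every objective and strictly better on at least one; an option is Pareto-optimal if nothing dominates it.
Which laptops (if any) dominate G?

A: worse on RAM (44 vs 47).
B: worse on RAM (41 vs 47).
C: worse on weight (2.2 vs 1.2).
D: worse on RAM (9 vs 47).
E: worse on RAM (21 vs 47).
F: worse on weight (2.9 vs 1.2).
H: worse on RAM (24 vs 47).
No option dominates G.

none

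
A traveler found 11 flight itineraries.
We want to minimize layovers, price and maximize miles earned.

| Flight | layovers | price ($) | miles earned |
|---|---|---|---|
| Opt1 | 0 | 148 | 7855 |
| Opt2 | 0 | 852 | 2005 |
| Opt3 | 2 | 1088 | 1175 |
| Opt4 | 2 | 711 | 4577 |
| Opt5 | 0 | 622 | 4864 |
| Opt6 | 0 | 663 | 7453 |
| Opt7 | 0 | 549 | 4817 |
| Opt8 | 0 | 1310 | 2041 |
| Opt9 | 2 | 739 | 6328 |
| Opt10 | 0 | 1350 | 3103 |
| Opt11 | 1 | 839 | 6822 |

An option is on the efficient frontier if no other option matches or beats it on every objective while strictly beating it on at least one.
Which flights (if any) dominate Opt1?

none

Opt2: worse on price (852 vs 148).
Opt3: worse on layovers (2 vs 0).
Opt4: worse on layovers (2 vs 0).
Opt5: worse on price (622 vs 148).
Opt6: worse on price (663 vs 148).
Opt7: worse on price (549 vs 148).
Opt8: worse on price (1310 vs 148).
Opt9: worse on layovers (2 vs 0).
Opt10: worse on price (1350 vs 148).
Opt11: worse on layovers (1 vs 0).
No option dominates Opt1.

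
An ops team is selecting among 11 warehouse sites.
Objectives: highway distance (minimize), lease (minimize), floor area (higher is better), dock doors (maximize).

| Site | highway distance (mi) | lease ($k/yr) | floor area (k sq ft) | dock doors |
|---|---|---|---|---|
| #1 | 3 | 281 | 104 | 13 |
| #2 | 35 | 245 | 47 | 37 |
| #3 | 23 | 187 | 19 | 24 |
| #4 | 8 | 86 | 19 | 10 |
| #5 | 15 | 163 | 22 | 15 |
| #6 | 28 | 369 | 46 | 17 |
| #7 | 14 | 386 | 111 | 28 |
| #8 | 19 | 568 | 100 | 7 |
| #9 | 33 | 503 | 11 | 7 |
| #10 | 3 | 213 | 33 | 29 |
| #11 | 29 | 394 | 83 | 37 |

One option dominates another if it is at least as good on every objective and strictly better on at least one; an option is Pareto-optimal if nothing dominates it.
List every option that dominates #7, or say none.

none

#1: worse on floor area (104 vs 111).
#2: worse on highway distance (35 vs 14).
#3: worse on highway distance (23 vs 14).
#4: worse on floor area (19 vs 111).
#5: worse on highway distance (15 vs 14).
#6: worse on highway distance (28 vs 14).
#8: worse on highway distance (19 vs 14).
#9: worse on highway distance (33 vs 14).
#10: worse on floor area (33 vs 111).
#11: worse on highway distance (29 vs 14).
No option dominates #7.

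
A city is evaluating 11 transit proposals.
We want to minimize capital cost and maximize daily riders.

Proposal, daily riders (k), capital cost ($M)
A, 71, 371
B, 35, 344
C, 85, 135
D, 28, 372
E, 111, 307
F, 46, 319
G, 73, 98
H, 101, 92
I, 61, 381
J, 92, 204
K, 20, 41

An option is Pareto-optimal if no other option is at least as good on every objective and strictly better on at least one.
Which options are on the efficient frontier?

A: dominated by C (daily riders 85≥71, capital cost 135≤371).
B: dominated by C (daily riders 85≥35, capital cost 135≤344).
C: dominated by H (daily riders 101≥85, capital cost 92≤135).
D: dominated by A (daily riders 71≥28, capital cost 371≤372).
E: not dominated (best daily riders).
F: dominated by C (daily riders 85≥46, capital cost 135≤319).
G: dominated by H (daily riders 101≥73, capital cost 92≤98).
H: not dominated.
I: dominated by A (daily riders 71≥61, capital cost 371≤381).
J: dominated by H (daily riders 101≥92, capital cost 92≤204).
K: not dominated (best capital cost).

E, H, K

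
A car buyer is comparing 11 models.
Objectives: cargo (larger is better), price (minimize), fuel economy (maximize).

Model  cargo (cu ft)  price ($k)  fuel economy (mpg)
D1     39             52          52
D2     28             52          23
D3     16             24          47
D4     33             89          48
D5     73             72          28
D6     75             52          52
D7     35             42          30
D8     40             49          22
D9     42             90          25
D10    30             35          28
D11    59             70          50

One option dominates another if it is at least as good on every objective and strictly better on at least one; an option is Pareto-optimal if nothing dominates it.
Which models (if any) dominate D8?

D1: worse on cargo (39 vs 40).
D2: worse on cargo (28 vs 40).
D3: worse on cargo (16 vs 40).
D4: worse on cargo (33 vs 40).
D5: worse on price (72 vs 49).
D6: worse on price (52 vs 49).
D7: worse on cargo (35 vs 40).
D9: worse on price (90 vs 49).
D10: worse on cargo (30 vs 40).
D11: worse on price (70 vs 49).
No option dominates D8.

none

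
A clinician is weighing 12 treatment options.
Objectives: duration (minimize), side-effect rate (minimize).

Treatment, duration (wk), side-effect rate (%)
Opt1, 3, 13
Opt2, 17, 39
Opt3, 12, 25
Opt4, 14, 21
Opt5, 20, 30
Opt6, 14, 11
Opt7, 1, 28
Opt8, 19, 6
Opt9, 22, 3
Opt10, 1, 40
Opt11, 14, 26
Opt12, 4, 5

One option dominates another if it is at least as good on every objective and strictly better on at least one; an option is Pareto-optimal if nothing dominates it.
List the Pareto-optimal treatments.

Opt1: not dominated.
Opt2: dominated by Opt1 (duration 3≤17, side-effect rate 13≤39).
Opt3: dominated by Opt1 (duration 3≤12, side-effect rate 13≤25).
Opt4: dominated by Opt1 (duration 3≤14, side-effect rate 13≤21).
Opt5: dominated by Opt1 (duration 3≤20, side-effect rate 13≤30).
Opt6: dominated by Opt12 (duration 4≤14, side-effect rate 5≤11).
Opt7: not dominated.
Opt8: dominated by Opt12 (duration 4≤19, side-effect rate 5≤6).
Opt9: not dominated (best side-effect rate).
Opt10: dominated by Opt7 (duration 1≤1, side-effect rate 28≤40).
Opt11: dominated by Opt1 (duration 3≤14, side-effect rate 13≤26).
Opt12: not dominated.

Opt1, Opt7, Opt9, Opt12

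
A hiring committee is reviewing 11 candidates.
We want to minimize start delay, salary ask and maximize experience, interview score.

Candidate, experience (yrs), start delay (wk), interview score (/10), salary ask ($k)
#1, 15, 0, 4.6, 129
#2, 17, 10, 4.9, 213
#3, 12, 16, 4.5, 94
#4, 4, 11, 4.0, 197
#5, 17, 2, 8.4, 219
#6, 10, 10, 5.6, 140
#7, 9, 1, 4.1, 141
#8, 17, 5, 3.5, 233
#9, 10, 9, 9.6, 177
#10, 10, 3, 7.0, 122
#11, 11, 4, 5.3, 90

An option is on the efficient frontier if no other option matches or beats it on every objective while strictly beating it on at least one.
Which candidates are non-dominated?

#1: not dominated (best start delay).
#2: not dominated.
#3: not dominated.
#4: dominated by #1 (experience 15≥4, start delay 0≤11, interview score 4.6≥4.0, salary ask 129≤197).
#5: not dominated.
#6: dominated by #10 (experience 10≥10, start delay 3≤10, interview score 7.0≥5.6, salary ask 122≤140).
#7: dominated by #1 (experience 15≥9, start delay 0≤1, interview score 4.6≥4.1, salary ask 129≤141).
#8: dominated by #5 (experience 17≥17, start delay 2≤5, interview score 8.4≥3.5, salary ask 219≤233).
#9: not dominated (best interview score).
#10: not dominated.
#11: not dominated (best salary ask).

#1, #2, #3, #5, #9, #10, #11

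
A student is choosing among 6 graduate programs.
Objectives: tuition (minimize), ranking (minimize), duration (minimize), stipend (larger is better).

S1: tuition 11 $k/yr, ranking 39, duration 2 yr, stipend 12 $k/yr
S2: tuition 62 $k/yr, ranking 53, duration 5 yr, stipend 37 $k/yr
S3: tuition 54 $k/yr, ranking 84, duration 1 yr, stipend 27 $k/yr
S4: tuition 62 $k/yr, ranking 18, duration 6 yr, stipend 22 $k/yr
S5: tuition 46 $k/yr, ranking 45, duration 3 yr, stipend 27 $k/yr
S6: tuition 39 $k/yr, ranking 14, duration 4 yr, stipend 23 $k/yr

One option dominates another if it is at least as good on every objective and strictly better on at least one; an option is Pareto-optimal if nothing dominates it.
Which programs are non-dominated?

S1, S2, S3, S5, S6

S1: not dominated (best tuition).
S2: not dominated (best stipend).
S3: not dominated (best duration).
S4: dominated by S6 (tuition 39≤62, ranking 14≤18, duration 4≤6, stipend 23≥22).
S5: not dominated.
S6: not dominated (best ranking).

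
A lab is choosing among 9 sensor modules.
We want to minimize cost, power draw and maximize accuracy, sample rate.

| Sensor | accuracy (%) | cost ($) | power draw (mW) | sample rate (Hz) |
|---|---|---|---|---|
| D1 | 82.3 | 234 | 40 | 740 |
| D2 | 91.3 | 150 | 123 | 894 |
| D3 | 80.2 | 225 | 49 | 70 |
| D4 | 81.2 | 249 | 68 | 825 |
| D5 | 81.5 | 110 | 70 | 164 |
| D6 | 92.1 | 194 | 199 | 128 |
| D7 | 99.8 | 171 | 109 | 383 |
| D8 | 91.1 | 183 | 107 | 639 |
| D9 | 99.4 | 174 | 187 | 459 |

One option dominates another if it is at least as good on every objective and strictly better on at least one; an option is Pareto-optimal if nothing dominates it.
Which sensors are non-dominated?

D1, D2, D3, D4, D5, D7, D8, D9

D1: not dominated (best power draw).
D2: not dominated (best sample rate).
D3: not dominated.
D4: not dominated.
D5: not dominated (best cost).
D6: dominated by D7 (accuracy 99.8≥92.1, cost 171≤194, power draw 109≤199, sample rate 383≥128).
D7: not dominated (best accuracy).
D8: not dominated.
D9: not dominated.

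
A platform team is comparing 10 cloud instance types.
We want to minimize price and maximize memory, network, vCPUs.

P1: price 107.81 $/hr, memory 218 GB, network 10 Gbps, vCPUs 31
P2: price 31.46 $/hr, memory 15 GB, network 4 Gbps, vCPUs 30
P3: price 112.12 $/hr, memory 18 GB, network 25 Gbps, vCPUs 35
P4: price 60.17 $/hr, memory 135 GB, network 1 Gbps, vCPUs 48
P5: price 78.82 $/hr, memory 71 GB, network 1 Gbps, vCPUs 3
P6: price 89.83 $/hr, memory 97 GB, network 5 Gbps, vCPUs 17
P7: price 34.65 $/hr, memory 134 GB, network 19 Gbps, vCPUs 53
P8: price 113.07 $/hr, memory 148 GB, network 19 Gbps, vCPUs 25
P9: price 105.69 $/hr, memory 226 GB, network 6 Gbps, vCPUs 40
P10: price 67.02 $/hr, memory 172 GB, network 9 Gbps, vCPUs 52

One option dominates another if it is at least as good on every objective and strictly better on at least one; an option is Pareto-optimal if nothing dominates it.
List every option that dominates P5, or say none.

P4: price 60.17≤78.82, memory 135≥71, network 1≥1, vCPUs 48≥3 — dominates P5.
P7: price 34.65≤78.82, memory 134≥71, network 19≥1, vCPUs 53≥3 — dominates P5.
P10: price 67.02≤78.82, memory 172≥71, network 9≥1, vCPUs 52≥3 — dominates P5.
Others (P1, P2, P3, P6, P8, P9) are each worse than P5 on at least one objective.

P4, P7, P10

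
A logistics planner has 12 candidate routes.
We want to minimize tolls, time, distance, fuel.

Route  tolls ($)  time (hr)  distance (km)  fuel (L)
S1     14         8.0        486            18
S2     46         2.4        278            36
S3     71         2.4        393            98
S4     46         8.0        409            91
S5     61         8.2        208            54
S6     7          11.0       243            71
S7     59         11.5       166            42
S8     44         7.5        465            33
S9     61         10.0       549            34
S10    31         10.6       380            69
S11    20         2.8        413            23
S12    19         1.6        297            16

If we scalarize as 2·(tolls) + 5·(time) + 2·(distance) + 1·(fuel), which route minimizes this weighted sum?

S1: 2·14 + 5·8.0 + 2·486 + 1·18 = 1058.0
S2: 2·46 + 5·2.4 + 2·278 + 1·36 = 696.0
S3: 2·71 + 5·2.4 + 2·393 + 1·98 = 1038.0
S4: 2·46 + 5·8.0 + 2·409 + 1·91 = 1041.0
S5: 2·61 + 5·8.2 + 2·208 + 1·54 = 633.0
S6: 2·7 + 5·11.0 + 2·243 + 1·71 = 626.0
S7: 2·59 + 5·11.5 + 2·166 + 1·42 = 549.5
S8: 2·44 + 5·7.5 + 2·465 + 1·33 = 1088.5
S9: 2·61 + 5·10.0 + 2·549 + 1·34 = 1304.0
S10: 2·31 + 5·10.6 + 2·380 + 1·69 = 944.0
S11: 2·20 + 5·2.8 + 2·413 + 1·23 = 903.0
S12: 2·19 + 5·1.6 + 2·297 + 1·16 = 656.0
Lowest: S7 at 549.5.

S7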